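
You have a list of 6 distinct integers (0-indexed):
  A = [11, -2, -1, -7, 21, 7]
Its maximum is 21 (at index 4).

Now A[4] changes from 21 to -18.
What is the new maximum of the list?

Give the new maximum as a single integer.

Old max = 21 (at index 4)
Change: A[4] 21 -> -18
Changed element WAS the max -> may need rescan.
  Max of remaining elements: 11
  New max = max(-18, 11) = 11

Answer: 11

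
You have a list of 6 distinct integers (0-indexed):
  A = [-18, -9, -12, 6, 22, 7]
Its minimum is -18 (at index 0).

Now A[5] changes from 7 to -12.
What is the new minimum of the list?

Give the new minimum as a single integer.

Answer: -18

Derivation:
Old min = -18 (at index 0)
Change: A[5] 7 -> -12
Changed element was NOT the old min.
  New min = min(old_min, new_val) = min(-18, -12) = -18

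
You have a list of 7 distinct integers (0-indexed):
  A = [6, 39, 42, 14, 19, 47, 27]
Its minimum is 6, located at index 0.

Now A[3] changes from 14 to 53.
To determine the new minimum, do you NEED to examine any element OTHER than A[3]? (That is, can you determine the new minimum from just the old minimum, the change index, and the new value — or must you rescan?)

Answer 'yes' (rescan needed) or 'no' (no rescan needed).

Answer: no

Derivation:
Old min = 6 at index 0
Change at index 3: 14 -> 53
Index 3 was NOT the min. New min = min(6, 53). No rescan of other elements needed.
Needs rescan: no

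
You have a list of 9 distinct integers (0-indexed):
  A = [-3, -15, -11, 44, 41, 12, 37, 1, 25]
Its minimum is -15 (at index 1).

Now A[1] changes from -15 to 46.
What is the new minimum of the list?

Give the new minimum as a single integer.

Old min = -15 (at index 1)
Change: A[1] -15 -> 46
Changed element WAS the min. Need to check: is 46 still <= all others?
  Min of remaining elements: -11
  New min = min(46, -11) = -11

Answer: -11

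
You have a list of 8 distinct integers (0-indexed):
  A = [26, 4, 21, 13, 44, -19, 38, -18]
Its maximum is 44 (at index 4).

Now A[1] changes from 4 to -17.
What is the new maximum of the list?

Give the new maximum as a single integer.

Answer: 44

Derivation:
Old max = 44 (at index 4)
Change: A[1] 4 -> -17
Changed element was NOT the old max.
  New max = max(old_max, new_val) = max(44, -17) = 44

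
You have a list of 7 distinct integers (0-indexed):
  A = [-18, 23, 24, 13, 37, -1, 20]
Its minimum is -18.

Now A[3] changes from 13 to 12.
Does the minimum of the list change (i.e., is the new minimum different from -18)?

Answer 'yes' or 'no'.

Old min = -18
Change: A[3] 13 -> 12
Changed element was NOT the min; min changes only if 12 < -18.
New min = -18; changed? no

Answer: no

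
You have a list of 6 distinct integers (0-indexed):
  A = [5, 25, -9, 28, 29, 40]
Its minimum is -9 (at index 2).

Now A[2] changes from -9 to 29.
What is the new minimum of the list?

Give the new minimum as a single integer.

Old min = -9 (at index 2)
Change: A[2] -9 -> 29
Changed element WAS the min. Need to check: is 29 still <= all others?
  Min of remaining elements: 5
  New min = min(29, 5) = 5

Answer: 5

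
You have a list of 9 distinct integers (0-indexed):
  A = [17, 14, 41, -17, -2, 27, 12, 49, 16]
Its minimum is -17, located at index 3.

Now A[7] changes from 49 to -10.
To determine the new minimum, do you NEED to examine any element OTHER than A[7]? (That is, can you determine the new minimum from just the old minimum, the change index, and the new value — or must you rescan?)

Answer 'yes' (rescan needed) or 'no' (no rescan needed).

Answer: no

Derivation:
Old min = -17 at index 3
Change at index 7: 49 -> -10
Index 7 was NOT the min. New min = min(-17, -10). No rescan of other elements needed.
Needs rescan: no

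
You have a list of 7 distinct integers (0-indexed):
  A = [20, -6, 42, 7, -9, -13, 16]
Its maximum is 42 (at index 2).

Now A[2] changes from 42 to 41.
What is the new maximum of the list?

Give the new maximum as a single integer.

Answer: 41

Derivation:
Old max = 42 (at index 2)
Change: A[2] 42 -> 41
Changed element WAS the max -> may need rescan.
  Max of remaining elements: 20
  New max = max(41, 20) = 41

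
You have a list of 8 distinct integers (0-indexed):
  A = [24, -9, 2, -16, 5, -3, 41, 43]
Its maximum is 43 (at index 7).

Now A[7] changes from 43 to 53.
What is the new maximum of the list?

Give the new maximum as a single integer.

Answer: 53

Derivation:
Old max = 43 (at index 7)
Change: A[7] 43 -> 53
Changed element WAS the max -> may need rescan.
  Max of remaining elements: 41
  New max = max(53, 41) = 53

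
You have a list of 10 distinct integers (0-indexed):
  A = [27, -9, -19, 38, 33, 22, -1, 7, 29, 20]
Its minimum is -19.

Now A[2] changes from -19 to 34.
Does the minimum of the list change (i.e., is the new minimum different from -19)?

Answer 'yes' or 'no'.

Answer: yes

Derivation:
Old min = -19
Change: A[2] -19 -> 34
Changed element was the min; new min must be rechecked.
New min = -9; changed? yes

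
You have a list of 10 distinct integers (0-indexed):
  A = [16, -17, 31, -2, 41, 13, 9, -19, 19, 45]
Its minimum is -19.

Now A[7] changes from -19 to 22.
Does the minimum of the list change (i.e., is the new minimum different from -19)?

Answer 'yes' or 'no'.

Answer: yes

Derivation:
Old min = -19
Change: A[7] -19 -> 22
Changed element was the min; new min must be rechecked.
New min = -17; changed? yes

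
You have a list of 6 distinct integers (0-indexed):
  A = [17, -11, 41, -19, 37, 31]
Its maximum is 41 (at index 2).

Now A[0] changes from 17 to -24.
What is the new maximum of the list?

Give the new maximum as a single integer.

Answer: 41

Derivation:
Old max = 41 (at index 2)
Change: A[0] 17 -> -24
Changed element was NOT the old max.
  New max = max(old_max, new_val) = max(41, -24) = 41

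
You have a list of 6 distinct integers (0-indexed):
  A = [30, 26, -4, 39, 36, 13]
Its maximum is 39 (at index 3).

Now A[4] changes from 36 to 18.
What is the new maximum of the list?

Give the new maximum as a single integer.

Old max = 39 (at index 3)
Change: A[4] 36 -> 18
Changed element was NOT the old max.
  New max = max(old_max, new_val) = max(39, 18) = 39

Answer: 39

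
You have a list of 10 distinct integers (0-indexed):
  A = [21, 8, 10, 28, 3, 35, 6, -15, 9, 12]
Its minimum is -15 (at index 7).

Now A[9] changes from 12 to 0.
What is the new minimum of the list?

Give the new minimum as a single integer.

Answer: -15

Derivation:
Old min = -15 (at index 7)
Change: A[9] 12 -> 0
Changed element was NOT the old min.
  New min = min(old_min, new_val) = min(-15, 0) = -15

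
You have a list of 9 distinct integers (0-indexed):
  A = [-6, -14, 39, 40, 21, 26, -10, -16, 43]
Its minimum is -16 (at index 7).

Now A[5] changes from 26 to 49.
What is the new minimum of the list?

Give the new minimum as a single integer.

Answer: -16

Derivation:
Old min = -16 (at index 7)
Change: A[5] 26 -> 49
Changed element was NOT the old min.
  New min = min(old_min, new_val) = min(-16, 49) = -16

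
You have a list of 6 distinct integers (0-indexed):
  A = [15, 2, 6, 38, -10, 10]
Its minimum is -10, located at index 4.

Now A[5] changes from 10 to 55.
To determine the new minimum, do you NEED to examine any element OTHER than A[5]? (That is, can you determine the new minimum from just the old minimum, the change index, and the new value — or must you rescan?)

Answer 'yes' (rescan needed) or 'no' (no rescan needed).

Answer: no

Derivation:
Old min = -10 at index 4
Change at index 5: 10 -> 55
Index 5 was NOT the min. New min = min(-10, 55). No rescan of other elements needed.
Needs rescan: no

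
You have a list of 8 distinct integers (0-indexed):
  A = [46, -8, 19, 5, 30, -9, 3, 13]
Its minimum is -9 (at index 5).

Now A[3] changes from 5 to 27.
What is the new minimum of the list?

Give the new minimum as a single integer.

Answer: -9

Derivation:
Old min = -9 (at index 5)
Change: A[3] 5 -> 27
Changed element was NOT the old min.
  New min = min(old_min, new_val) = min(-9, 27) = -9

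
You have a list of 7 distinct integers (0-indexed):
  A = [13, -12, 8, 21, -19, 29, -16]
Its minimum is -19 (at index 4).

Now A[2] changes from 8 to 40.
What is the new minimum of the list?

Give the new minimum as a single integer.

Old min = -19 (at index 4)
Change: A[2] 8 -> 40
Changed element was NOT the old min.
  New min = min(old_min, new_val) = min(-19, 40) = -19

Answer: -19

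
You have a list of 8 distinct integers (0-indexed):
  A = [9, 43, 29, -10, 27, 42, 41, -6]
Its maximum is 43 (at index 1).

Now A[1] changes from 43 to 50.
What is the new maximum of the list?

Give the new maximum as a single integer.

Answer: 50

Derivation:
Old max = 43 (at index 1)
Change: A[1] 43 -> 50
Changed element WAS the max -> may need rescan.
  Max of remaining elements: 42
  New max = max(50, 42) = 50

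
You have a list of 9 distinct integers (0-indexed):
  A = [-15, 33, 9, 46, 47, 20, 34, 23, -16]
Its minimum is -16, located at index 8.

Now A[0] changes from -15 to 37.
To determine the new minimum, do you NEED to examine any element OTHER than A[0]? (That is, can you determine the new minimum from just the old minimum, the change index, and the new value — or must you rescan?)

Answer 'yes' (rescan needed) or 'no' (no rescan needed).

Old min = -16 at index 8
Change at index 0: -15 -> 37
Index 0 was NOT the min. New min = min(-16, 37). No rescan of other elements needed.
Needs rescan: no

Answer: no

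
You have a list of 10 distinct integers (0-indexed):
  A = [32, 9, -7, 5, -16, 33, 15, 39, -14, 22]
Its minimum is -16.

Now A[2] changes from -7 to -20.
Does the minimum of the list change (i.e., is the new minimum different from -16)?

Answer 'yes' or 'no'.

Old min = -16
Change: A[2] -7 -> -20
Changed element was NOT the min; min changes only if -20 < -16.
New min = -20; changed? yes

Answer: yes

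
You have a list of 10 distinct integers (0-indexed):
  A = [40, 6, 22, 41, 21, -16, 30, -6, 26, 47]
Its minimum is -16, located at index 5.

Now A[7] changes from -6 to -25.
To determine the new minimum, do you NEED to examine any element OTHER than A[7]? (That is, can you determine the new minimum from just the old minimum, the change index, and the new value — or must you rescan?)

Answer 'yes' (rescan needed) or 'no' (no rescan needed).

Answer: no

Derivation:
Old min = -16 at index 5
Change at index 7: -6 -> -25
Index 7 was NOT the min. New min = min(-16, -25). No rescan of other elements needed.
Needs rescan: no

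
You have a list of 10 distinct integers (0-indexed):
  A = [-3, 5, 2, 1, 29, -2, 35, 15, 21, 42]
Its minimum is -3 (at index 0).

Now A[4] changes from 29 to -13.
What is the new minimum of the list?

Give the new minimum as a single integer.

Answer: -13

Derivation:
Old min = -3 (at index 0)
Change: A[4] 29 -> -13
Changed element was NOT the old min.
  New min = min(old_min, new_val) = min(-3, -13) = -13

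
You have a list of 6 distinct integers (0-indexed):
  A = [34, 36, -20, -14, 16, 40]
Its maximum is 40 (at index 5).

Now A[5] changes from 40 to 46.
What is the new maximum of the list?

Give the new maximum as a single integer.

Old max = 40 (at index 5)
Change: A[5] 40 -> 46
Changed element WAS the max -> may need rescan.
  Max of remaining elements: 36
  New max = max(46, 36) = 46

Answer: 46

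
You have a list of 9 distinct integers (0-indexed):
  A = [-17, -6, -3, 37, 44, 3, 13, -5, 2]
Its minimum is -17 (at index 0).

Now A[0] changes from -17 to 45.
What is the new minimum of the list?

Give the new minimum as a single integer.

Old min = -17 (at index 0)
Change: A[0] -17 -> 45
Changed element WAS the min. Need to check: is 45 still <= all others?
  Min of remaining elements: -6
  New min = min(45, -6) = -6

Answer: -6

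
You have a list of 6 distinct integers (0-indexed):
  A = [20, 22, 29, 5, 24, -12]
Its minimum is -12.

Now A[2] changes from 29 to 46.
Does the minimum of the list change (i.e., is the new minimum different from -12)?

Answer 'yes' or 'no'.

Answer: no

Derivation:
Old min = -12
Change: A[2] 29 -> 46
Changed element was NOT the min; min changes only if 46 < -12.
New min = -12; changed? no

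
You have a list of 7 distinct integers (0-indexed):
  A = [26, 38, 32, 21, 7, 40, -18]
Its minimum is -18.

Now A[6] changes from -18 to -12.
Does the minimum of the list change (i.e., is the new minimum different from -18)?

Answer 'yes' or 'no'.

Answer: yes

Derivation:
Old min = -18
Change: A[6] -18 -> -12
Changed element was the min; new min must be rechecked.
New min = -12; changed? yes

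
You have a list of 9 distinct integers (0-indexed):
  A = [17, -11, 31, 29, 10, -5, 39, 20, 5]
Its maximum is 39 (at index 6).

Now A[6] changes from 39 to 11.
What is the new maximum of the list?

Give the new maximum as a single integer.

Answer: 31

Derivation:
Old max = 39 (at index 6)
Change: A[6] 39 -> 11
Changed element WAS the max -> may need rescan.
  Max of remaining elements: 31
  New max = max(11, 31) = 31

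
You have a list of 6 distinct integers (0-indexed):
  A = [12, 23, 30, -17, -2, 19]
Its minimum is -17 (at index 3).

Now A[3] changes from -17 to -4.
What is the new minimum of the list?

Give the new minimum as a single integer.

Answer: -4

Derivation:
Old min = -17 (at index 3)
Change: A[3] -17 -> -4
Changed element WAS the min. Need to check: is -4 still <= all others?
  Min of remaining elements: -2
  New min = min(-4, -2) = -4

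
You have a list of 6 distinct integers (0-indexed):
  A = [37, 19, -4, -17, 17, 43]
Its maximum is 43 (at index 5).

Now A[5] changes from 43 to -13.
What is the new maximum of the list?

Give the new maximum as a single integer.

Answer: 37

Derivation:
Old max = 43 (at index 5)
Change: A[5] 43 -> -13
Changed element WAS the max -> may need rescan.
  Max of remaining elements: 37
  New max = max(-13, 37) = 37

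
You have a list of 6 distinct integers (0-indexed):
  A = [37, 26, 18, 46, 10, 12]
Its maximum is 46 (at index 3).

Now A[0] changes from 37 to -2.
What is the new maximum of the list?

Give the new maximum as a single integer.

Answer: 46

Derivation:
Old max = 46 (at index 3)
Change: A[0] 37 -> -2
Changed element was NOT the old max.
  New max = max(old_max, new_val) = max(46, -2) = 46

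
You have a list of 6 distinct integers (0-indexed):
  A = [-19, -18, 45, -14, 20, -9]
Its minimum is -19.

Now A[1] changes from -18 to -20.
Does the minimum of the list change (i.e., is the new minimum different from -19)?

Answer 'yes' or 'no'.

Answer: yes

Derivation:
Old min = -19
Change: A[1] -18 -> -20
Changed element was NOT the min; min changes only if -20 < -19.
New min = -20; changed? yes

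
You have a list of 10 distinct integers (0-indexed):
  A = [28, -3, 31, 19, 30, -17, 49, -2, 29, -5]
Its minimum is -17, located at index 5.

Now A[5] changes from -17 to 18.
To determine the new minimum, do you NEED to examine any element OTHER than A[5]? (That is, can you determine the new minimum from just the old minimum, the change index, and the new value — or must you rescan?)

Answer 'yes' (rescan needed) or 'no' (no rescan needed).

Answer: yes

Derivation:
Old min = -17 at index 5
Change at index 5: -17 -> 18
Index 5 WAS the min and new value 18 > old min -17. Must rescan other elements to find the new min.
Needs rescan: yes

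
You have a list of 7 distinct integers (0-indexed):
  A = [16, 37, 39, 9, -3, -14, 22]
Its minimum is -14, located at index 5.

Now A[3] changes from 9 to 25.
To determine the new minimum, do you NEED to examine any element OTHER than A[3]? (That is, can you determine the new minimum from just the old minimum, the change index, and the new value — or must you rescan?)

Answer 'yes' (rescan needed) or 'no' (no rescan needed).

Answer: no

Derivation:
Old min = -14 at index 5
Change at index 3: 9 -> 25
Index 3 was NOT the min. New min = min(-14, 25). No rescan of other elements needed.
Needs rescan: no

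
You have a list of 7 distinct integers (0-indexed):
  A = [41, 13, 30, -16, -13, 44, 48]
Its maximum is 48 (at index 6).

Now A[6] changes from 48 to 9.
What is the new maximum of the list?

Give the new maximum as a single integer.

Old max = 48 (at index 6)
Change: A[6] 48 -> 9
Changed element WAS the max -> may need rescan.
  Max of remaining elements: 44
  New max = max(9, 44) = 44

Answer: 44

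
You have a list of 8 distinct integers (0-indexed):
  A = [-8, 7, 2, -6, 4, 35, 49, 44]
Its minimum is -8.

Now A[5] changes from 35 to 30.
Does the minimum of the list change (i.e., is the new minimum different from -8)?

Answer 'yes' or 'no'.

Answer: no

Derivation:
Old min = -8
Change: A[5] 35 -> 30
Changed element was NOT the min; min changes only if 30 < -8.
New min = -8; changed? no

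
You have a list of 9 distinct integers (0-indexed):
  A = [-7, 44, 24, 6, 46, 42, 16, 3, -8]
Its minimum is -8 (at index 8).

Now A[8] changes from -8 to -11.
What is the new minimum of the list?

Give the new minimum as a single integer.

Old min = -8 (at index 8)
Change: A[8] -8 -> -11
Changed element WAS the min. Need to check: is -11 still <= all others?
  Min of remaining elements: -7
  New min = min(-11, -7) = -11

Answer: -11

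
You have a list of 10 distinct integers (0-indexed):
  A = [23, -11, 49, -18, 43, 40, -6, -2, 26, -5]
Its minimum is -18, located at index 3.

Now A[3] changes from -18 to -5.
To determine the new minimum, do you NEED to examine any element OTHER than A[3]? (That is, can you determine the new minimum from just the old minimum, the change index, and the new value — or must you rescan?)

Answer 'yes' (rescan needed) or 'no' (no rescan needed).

Old min = -18 at index 3
Change at index 3: -18 -> -5
Index 3 WAS the min and new value -5 > old min -18. Must rescan other elements to find the new min.
Needs rescan: yes

Answer: yes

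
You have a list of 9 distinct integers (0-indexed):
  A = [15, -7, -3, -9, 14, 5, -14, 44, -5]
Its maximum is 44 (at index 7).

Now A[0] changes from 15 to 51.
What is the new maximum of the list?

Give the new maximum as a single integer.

Old max = 44 (at index 7)
Change: A[0] 15 -> 51
Changed element was NOT the old max.
  New max = max(old_max, new_val) = max(44, 51) = 51

Answer: 51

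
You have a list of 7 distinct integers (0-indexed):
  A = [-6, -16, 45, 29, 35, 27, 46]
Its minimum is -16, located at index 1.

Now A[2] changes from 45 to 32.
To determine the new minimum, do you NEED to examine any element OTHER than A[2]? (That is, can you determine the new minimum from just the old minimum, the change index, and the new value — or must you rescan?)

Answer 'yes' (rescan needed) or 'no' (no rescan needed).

Old min = -16 at index 1
Change at index 2: 45 -> 32
Index 2 was NOT the min. New min = min(-16, 32). No rescan of other elements needed.
Needs rescan: no

Answer: no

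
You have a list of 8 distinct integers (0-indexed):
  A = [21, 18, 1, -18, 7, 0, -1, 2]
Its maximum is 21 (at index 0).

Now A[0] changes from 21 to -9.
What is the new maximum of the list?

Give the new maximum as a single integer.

Answer: 18

Derivation:
Old max = 21 (at index 0)
Change: A[0] 21 -> -9
Changed element WAS the max -> may need rescan.
  Max of remaining elements: 18
  New max = max(-9, 18) = 18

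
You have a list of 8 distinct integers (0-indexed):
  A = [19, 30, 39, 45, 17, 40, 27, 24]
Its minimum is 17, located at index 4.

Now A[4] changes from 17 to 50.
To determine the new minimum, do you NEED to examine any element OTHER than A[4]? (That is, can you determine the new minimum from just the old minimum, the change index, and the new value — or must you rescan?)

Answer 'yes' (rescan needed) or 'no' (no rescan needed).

Answer: yes

Derivation:
Old min = 17 at index 4
Change at index 4: 17 -> 50
Index 4 WAS the min and new value 50 > old min 17. Must rescan other elements to find the new min.
Needs rescan: yes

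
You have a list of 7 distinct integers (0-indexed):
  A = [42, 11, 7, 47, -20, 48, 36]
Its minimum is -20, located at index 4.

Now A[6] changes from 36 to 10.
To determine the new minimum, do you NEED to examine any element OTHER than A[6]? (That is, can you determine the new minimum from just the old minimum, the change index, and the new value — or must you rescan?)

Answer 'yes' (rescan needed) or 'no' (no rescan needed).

Answer: no

Derivation:
Old min = -20 at index 4
Change at index 6: 36 -> 10
Index 6 was NOT the min. New min = min(-20, 10). No rescan of other elements needed.
Needs rescan: no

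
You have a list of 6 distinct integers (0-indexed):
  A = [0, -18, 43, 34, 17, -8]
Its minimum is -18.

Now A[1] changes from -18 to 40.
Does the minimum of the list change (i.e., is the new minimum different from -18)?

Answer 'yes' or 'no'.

Answer: yes

Derivation:
Old min = -18
Change: A[1] -18 -> 40
Changed element was the min; new min must be rechecked.
New min = -8; changed? yes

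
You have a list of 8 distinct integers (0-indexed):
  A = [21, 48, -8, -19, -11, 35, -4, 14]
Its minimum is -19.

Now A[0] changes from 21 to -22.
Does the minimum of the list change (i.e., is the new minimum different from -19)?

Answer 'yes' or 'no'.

Answer: yes

Derivation:
Old min = -19
Change: A[0] 21 -> -22
Changed element was NOT the min; min changes only if -22 < -19.
New min = -22; changed? yes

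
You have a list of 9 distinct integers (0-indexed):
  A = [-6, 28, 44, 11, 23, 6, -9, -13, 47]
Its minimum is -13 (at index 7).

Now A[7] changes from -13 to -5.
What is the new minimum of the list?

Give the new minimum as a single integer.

Answer: -9

Derivation:
Old min = -13 (at index 7)
Change: A[7] -13 -> -5
Changed element WAS the min. Need to check: is -5 still <= all others?
  Min of remaining elements: -9
  New min = min(-5, -9) = -9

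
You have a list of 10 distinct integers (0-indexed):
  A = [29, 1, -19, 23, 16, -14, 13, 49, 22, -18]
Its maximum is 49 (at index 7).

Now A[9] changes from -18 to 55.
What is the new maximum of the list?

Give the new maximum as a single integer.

Old max = 49 (at index 7)
Change: A[9] -18 -> 55
Changed element was NOT the old max.
  New max = max(old_max, new_val) = max(49, 55) = 55

Answer: 55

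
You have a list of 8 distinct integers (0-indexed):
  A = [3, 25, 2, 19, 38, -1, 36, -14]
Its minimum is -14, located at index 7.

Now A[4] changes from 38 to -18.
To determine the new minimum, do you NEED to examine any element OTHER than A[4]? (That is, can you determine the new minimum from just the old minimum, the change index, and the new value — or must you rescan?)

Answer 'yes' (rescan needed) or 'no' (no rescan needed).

Answer: no

Derivation:
Old min = -14 at index 7
Change at index 4: 38 -> -18
Index 4 was NOT the min. New min = min(-14, -18). No rescan of other elements needed.
Needs rescan: no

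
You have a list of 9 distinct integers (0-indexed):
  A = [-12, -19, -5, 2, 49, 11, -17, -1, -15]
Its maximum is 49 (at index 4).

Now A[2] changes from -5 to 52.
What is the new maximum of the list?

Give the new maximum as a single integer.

Answer: 52

Derivation:
Old max = 49 (at index 4)
Change: A[2] -5 -> 52
Changed element was NOT the old max.
  New max = max(old_max, new_val) = max(49, 52) = 52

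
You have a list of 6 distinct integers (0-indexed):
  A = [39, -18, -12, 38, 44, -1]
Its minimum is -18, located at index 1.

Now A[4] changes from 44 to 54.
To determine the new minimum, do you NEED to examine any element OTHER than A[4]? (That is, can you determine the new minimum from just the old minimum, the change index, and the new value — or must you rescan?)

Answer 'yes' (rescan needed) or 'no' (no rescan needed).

Answer: no

Derivation:
Old min = -18 at index 1
Change at index 4: 44 -> 54
Index 4 was NOT the min. New min = min(-18, 54). No rescan of other elements needed.
Needs rescan: no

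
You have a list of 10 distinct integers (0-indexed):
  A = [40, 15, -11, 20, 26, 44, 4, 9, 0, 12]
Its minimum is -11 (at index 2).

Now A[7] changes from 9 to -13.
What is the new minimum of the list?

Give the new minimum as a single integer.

Answer: -13

Derivation:
Old min = -11 (at index 2)
Change: A[7] 9 -> -13
Changed element was NOT the old min.
  New min = min(old_min, new_val) = min(-11, -13) = -13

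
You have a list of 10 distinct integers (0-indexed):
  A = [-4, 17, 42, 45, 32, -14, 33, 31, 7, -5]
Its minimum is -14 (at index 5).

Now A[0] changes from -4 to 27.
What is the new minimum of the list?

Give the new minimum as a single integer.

Old min = -14 (at index 5)
Change: A[0] -4 -> 27
Changed element was NOT the old min.
  New min = min(old_min, new_val) = min(-14, 27) = -14

Answer: -14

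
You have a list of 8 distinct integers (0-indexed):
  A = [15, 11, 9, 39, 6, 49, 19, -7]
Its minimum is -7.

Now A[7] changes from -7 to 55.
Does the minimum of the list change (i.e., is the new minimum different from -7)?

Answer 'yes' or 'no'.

Answer: yes

Derivation:
Old min = -7
Change: A[7] -7 -> 55
Changed element was the min; new min must be rechecked.
New min = 6; changed? yes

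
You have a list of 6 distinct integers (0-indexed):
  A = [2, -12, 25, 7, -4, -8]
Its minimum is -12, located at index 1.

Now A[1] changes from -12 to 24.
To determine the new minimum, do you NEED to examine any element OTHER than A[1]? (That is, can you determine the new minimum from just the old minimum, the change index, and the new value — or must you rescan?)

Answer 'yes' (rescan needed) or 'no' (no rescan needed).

Answer: yes

Derivation:
Old min = -12 at index 1
Change at index 1: -12 -> 24
Index 1 WAS the min and new value 24 > old min -12. Must rescan other elements to find the new min.
Needs rescan: yes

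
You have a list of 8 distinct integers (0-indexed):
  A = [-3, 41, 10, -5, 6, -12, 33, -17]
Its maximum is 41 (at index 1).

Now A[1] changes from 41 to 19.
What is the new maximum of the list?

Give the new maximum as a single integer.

Old max = 41 (at index 1)
Change: A[1] 41 -> 19
Changed element WAS the max -> may need rescan.
  Max of remaining elements: 33
  New max = max(19, 33) = 33

Answer: 33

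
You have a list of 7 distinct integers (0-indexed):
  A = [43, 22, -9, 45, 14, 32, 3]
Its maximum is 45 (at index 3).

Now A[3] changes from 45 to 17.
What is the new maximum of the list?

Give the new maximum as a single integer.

Answer: 43

Derivation:
Old max = 45 (at index 3)
Change: A[3] 45 -> 17
Changed element WAS the max -> may need rescan.
  Max of remaining elements: 43
  New max = max(17, 43) = 43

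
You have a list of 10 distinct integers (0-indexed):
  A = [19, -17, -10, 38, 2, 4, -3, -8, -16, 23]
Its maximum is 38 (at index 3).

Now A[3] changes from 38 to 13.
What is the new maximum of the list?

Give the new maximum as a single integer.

Answer: 23

Derivation:
Old max = 38 (at index 3)
Change: A[3] 38 -> 13
Changed element WAS the max -> may need rescan.
  Max of remaining elements: 23
  New max = max(13, 23) = 23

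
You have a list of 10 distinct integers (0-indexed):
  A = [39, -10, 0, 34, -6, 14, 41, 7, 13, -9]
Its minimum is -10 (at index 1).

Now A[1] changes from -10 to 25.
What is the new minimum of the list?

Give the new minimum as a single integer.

Answer: -9

Derivation:
Old min = -10 (at index 1)
Change: A[1] -10 -> 25
Changed element WAS the min. Need to check: is 25 still <= all others?
  Min of remaining elements: -9
  New min = min(25, -9) = -9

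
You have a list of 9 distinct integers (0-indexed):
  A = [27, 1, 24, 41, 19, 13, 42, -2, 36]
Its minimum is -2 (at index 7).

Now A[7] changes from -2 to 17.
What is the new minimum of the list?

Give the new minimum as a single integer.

Old min = -2 (at index 7)
Change: A[7] -2 -> 17
Changed element WAS the min. Need to check: is 17 still <= all others?
  Min of remaining elements: 1
  New min = min(17, 1) = 1

Answer: 1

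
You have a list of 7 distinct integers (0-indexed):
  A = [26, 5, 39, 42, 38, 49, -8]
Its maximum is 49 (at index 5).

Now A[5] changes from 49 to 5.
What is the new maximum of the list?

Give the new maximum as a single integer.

Answer: 42

Derivation:
Old max = 49 (at index 5)
Change: A[5] 49 -> 5
Changed element WAS the max -> may need rescan.
  Max of remaining elements: 42
  New max = max(5, 42) = 42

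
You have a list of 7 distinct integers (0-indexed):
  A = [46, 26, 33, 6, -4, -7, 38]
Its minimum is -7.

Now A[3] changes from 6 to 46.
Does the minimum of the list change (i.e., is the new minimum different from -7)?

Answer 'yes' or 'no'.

Old min = -7
Change: A[3] 6 -> 46
Changed element was NOT the min; min changes only if 46 < -7.
New min = -7; changed? no

Answer: no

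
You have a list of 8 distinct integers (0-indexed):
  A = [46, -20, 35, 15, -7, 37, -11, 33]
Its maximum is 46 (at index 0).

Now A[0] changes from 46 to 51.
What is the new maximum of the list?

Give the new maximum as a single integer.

Old max = 46 (at index 0)
Change: A[0] 46 -> 51
Changed element WAS the max -> may need rescan.
  Max of remaining elements: 37
  New max = max(51, 37) = 51

Answer: 51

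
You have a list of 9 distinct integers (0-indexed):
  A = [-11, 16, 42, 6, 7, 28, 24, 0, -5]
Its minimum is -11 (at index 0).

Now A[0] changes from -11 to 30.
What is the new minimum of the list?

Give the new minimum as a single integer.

Old min = -11 (at index 0)
Change: A[0] -11 -> 30
Changed element WAS the min. Need to check: is 30 still <= all others?
  Min of remaining elements: -5
  New min = min(30, -5) = -5

Answer: -5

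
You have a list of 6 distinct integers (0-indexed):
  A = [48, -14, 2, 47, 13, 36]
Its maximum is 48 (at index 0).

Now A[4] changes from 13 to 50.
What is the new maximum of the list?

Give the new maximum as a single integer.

Answer: 50

Derivation:
Old max = 48 (at index 0)
Change: A[4] 13 -> 50
Changed element was NOT the old max.
  New max = max(old_max, new_val) = max(48, 50) = 50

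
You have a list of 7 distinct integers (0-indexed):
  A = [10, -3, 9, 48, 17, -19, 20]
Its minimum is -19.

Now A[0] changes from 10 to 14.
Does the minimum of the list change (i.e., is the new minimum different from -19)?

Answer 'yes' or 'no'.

Old min = -19
Change: A[0] 10 -> 14
Changed element was NOT the min; min changes only if 14 < -19.
New min = -19; changed? no

Answer: no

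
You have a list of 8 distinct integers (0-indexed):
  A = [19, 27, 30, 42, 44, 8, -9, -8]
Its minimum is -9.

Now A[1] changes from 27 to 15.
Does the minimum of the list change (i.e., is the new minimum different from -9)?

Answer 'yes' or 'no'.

Old min = -9
Change: A[1] 27 -> 15
Changed element was NOT the min; min changes only if 15 < -9.
New min = -9; changed? no

Answer: no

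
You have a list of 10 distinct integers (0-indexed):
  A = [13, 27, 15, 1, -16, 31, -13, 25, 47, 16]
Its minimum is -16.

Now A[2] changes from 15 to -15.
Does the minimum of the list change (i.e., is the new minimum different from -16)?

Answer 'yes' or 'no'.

Old min = -16
Change: A[2] 15 -> -15
Changed element was NOT the min; min changes only if -15 < -16.
New min = -16; changed? no

Answer: no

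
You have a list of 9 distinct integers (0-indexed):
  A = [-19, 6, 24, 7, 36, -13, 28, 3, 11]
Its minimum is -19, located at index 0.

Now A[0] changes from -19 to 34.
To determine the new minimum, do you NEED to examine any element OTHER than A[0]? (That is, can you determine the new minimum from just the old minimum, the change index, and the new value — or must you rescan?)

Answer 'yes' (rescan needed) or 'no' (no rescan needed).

Old min = -19 at index 0
Change at index 0: -19 -> 34
Index 0 WAS the min and new value 34 > old min -19. Must rescan other elements to find the new min.
Needs rescan: yes

Answer: yes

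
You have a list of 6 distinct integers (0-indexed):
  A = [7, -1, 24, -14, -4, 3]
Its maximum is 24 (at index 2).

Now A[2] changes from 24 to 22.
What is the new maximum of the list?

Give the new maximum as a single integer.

Answer: 22

Derivation:
Old max = 24 (at index 2)
Change: A[2] 24 -> 22
Changed element WAS the max -> may need rescan.
  Max of remaining elements: 7
  New max = max(22, 7) = 22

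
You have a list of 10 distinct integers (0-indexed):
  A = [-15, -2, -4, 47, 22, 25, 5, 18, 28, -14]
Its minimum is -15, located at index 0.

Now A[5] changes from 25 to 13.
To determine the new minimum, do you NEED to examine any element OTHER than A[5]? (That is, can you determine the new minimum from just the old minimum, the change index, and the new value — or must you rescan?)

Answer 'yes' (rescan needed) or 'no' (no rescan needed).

Answer: no

Derivation:
Old min = -15 at index 0
Change at index 5: 25 -> 13
Index 5 was NOT the min. New min = min(-15, 13). No rescan of other elements needed.
Needs rescan: no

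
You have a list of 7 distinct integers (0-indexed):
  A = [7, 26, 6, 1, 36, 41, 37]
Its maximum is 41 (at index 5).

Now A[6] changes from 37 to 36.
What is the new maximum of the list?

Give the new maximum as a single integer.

Answer: 41

Derivation:
Old max = 41 (at index 5)
Change: A[6] 37 -> 36
Changed element was NOT the old max.
  New max = max(old_max, new_val) = max(41, 36) = 41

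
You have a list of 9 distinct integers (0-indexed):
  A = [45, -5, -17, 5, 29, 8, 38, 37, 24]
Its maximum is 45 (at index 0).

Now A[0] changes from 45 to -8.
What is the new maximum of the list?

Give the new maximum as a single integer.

Answer: 38

Derivation:
Old max = 45 (at index 0)
Change: A[0] 45 -> -8
Changed element WAS the max -> may need rescan.
  Max of remaining elements: 38
  New max = max(-8, 38) = 38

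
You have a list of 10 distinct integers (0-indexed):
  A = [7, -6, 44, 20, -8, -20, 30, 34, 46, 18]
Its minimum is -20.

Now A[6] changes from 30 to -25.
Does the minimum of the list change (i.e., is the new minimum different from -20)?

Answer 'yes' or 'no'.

Old min = -20
Change: A[6] 30 -> -25
Changed element was NOT the min; min changes only if -25 < -20.
New min = -25; changed? yes

Answer: yes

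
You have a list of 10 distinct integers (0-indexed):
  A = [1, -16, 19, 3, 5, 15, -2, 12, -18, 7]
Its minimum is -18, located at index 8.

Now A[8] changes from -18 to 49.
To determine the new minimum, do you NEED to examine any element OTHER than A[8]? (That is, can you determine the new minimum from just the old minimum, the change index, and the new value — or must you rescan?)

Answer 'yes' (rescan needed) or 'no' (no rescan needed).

Answer: yes

Derivation:
Old min = -18 at index 8
Change at index 8: -18 -> 49
Index 8 WAS the min and new value 49 > old min -18. Must rescan other elements to find the new min.
Needs rescan: yes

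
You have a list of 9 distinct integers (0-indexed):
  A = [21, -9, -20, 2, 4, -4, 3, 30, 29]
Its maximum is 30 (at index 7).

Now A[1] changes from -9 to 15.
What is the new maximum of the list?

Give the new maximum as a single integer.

Answer: 30

Derivation:
Old max = 30 (at index 7)
Change: A[1] -9 -> 15
Changed element was NOT the old max.
  New max = max(old_max, new_val) = max(30, 15) = 30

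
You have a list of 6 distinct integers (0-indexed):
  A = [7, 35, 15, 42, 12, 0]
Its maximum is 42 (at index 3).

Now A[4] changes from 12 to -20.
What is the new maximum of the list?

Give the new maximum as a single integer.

Answer: 42

Derivation:
Old max = 42 (at index 3)
Change: A[4] 12 -> -20
Changed element was NOT the old max.
  New max = max(old_max, new_val) = max(42, -20) = 42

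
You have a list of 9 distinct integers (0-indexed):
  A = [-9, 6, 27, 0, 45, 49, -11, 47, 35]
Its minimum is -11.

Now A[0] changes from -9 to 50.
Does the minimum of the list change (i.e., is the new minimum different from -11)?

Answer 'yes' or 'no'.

Answer: no

Derivation:
Old min = -11
Change: A[0] -9 -> 50
Changed element was NOT the min; min changes only if 50 < -11.
New min = -11; changed? no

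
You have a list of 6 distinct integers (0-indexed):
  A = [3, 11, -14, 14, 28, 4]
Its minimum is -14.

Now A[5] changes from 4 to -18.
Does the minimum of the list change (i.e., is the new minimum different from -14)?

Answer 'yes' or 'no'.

Answer: yes

Derivation:
Old min = -14
Change: A[5] 4 -> -18
Changed element was NOT the min; min changes only if -18 < -14.
New min = -18; changed? yes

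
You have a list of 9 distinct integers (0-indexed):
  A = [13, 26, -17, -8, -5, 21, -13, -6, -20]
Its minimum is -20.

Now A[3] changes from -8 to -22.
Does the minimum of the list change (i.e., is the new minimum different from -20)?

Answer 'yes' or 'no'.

Answer: yes

Derivation:
Old min = -20
Change: A[3] -8 -> -22
Changed element was NOT the min; min changes only if -22 < -20.
New min = -22; changed? yes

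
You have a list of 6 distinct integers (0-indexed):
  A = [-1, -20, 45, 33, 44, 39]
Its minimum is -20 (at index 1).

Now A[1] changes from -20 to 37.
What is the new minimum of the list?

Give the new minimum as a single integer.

Old min = -20 (at index 1)
Change: A[1] -20 -> 37
Changed element WAS the min. Need to check: is 37 still <= all others?
  Min of remaining elements: -1
  New min = min(37, -1) = -1

Answer: -1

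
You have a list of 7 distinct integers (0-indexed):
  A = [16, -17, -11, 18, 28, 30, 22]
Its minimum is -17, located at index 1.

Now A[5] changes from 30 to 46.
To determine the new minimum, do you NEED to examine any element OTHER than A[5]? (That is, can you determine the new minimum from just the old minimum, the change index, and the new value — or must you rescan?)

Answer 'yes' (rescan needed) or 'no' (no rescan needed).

Old min = -17 at index 1
Change at index 5: 30 -> 46
Index 5 was NOT the min. New min = min(-17, 46). No rescan of other elements needed.
Needs rescan: no

Answer: no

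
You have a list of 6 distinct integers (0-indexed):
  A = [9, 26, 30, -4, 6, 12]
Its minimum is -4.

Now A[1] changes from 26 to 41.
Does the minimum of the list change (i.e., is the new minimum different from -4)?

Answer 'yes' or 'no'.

Answer: no

Derivation:
Old min = -4
Change: A[1] 26 -> 41
Changed element was NOT the min; min changes only if 41 < -4.
New min = -4; changed? no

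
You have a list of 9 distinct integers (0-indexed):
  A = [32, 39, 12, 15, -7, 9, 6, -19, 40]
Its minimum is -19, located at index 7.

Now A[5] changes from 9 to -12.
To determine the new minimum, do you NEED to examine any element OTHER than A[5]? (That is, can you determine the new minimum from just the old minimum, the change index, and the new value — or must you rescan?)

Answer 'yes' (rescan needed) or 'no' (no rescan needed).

Old min = -19 at index 7
Change at index 5: 9 -> -12
Index 5 was NOT the min. New min = min(-19, -12). No rescan of other elements needed.
Needs rescan: no

Answer: no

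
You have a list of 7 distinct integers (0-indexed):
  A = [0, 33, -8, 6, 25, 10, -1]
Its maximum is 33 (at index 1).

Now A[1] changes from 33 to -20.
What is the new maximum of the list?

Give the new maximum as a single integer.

Old max = 33 (at index 1)
Change: A[1] 33 -> -20
Changed element WAS the max -> may need rescan.
  Max of remaining elements: 25
  New max = max(-20, 25) = 25

Answer: 25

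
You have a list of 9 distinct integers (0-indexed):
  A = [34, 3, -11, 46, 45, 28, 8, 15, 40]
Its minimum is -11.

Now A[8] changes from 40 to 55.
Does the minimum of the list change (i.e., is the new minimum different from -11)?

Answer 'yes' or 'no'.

Answer: no

Derivation:
Old min = -11
Change: A[8] 40 -> 55
Changed element was NOT the min; min changes only if 55 < -11.
New min = -11; changed? no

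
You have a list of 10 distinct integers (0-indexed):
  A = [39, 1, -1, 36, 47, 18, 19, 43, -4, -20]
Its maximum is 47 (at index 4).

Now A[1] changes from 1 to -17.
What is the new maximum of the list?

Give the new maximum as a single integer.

Answer: 47

Derivation:
Old max = 47 (at index 4)
Change: A[1] 1 -> -17
Changed element was NOT the old max.
  New max = max(old_max, new_val) = max(47, -17) = 47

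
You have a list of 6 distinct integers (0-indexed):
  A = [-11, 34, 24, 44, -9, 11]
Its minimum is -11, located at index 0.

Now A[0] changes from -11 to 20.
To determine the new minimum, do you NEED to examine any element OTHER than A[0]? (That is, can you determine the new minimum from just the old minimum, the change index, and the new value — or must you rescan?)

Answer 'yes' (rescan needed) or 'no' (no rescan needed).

Answer: yes

Derivation:
Old min = -11 at index 0
Change at index 0: -11 -> 20
Index 0 WAS the min and new value 20 > old min -11. Must rescan other elements to find the new min.
Needs rescan: yes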